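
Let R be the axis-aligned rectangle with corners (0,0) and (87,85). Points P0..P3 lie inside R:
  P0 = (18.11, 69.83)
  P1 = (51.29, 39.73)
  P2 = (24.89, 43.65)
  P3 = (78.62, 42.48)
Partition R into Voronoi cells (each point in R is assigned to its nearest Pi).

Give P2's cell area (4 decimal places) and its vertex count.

Area of P2's cell: 2036.8710 (4 vertices)

1. box [0,87]×[0,85]: [(0, 0) (87, 0) (87, 85) (0, 85)]
2. ⊥bis P2·P0 via (21.5,56.74): [(0, 51.172) (0, 0) (87, 0) (87, 73.7029)]  |A|=5432.0607
3. ⊥bis P2·P1 via (38.09,41.69): [(41.0775, 61.8101) (0, 51.172) (0, 0) (31.8997, 0)]  |A|=2036.871
4. ⊥bis P2·P3 via (51.755,43.065): [(41.0775, 61.8101) (0, 51.172) (0, 0) (31.8997, 0)]  |A|=2036.871
5. canonical 4-gon: [(41.0775, 61.8101) (0, 51.172) (0, 0) (31.8997, 0)]
6. shoelace: 2036.871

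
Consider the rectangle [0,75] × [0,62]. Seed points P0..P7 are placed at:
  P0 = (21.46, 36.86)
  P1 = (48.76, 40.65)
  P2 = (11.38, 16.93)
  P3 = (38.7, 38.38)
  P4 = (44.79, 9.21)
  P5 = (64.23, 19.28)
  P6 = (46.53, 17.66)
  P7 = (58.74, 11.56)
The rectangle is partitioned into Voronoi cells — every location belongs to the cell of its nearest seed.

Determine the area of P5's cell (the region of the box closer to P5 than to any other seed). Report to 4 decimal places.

Area of P5's cell: 465.3846

1. box [0,75]×[0,62]: [(0, 0) (75, 0) (75, 62) (0, 62)]
2. ⊥bis P5·P0 via (42.845,28.07): [(31.3072, 0) (75, 0) (75, 62) (56.7914, 62)]  |A|=1918.9412
3. ⊥bis P5·P1 via (56.495,29.965): [(38.1718, 16.7006) (31.3072, 0) (75, 0) (75, 43.361)]  |A|=1163.3019
4. ⊥bis P5·P2 via (37.805,18.105): [(38.1718, 16.7006) (37.8972, 16.0325) (38.61, 0) (75, 0) (75, 43.361)]  |A|=1104.7607
5. ⊥bis P5·P3 via (51.465,28.83): [(47.3747, 23.3627) (38.1212, 10.994) (38.61, 0) (75, 0) (75, 43.361)]  |A|=1077.9039
6. ⊥bis P5·P4 via (54.51,14.245): [(49.1291, 24.6327) (61.889, 0) (75, 0) (75, 43.361)]  |A|=722.3741
7. ⊥bis P5·P6 via (55.38,18.47): [(54.4626, 28.4937) (56.0364, 11.2983) (61.889, 0) (75, 0) (75, 43.361)]  |A|=673.4804
8. ⊥bis P5·P7 via (61.485,15.42): [(54.4626, 28.4937) (55.2536, 19.8514) (75, 5.8089) (75, 43.361)]  |A|=465.3846
9. canonical 4-gon: [(54.4626, 28.4937) (55.2536, 19.8514) (75, 5.8089) (75, 43.361)]
10. shoelace: 465.3846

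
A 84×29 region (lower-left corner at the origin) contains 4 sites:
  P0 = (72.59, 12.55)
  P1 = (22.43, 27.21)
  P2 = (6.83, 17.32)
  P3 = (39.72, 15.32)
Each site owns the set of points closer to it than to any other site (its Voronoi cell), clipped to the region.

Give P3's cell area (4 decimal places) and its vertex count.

1. box [0,84]×[0,29]: [(0, 0) (84, 0) (84, 29) (0, 29)]
2. ⊥bis P3·P0 via (56.155,13.935): [(0, 0) (54.9807, 0) (57.4245, 29) (0, 29)]  |A|=1629.8758
3. ⊥bis P3·P1 via (31.075,21.265): [(16.4515, 0) (54.9807, 0) (57.4245, 29) (36.3942, 29)]  |A|=863.6134
4. ⊥bis P3·P2 via (23.275,16.32): [(22.8482, 9.302) (22.2826, 0) (54.9807, 0) (57.4245, 29) (36.3942, 29)]  |A|=836.493
5. canonical 5-gon: [(22.8482, 9.302) (22.2826, 0) (54.9807, 0) (57.4245, 29) (36.3942, 29)]
6. shoelace: 836.493

Area of P3's cell: 836.4930 (5 vertices)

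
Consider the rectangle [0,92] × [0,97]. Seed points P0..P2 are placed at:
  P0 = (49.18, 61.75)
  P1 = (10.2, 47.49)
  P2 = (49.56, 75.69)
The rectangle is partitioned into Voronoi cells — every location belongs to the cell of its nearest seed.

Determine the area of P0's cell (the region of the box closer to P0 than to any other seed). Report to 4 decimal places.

1. box [0,92]×[0,97]: [(0, 0) (92, 0) (92, 97) (0, 97)]
2. ⊥bis P0·P1 via (29.69,54.62): [(49.6716, 0) (92, 0) (92, 97) (14.1862, 97)]  |A|=5826.8995
3. ⊥bis P0·P2 via (49.37,68.72): [(24.2816, 69.4039) (49.6716, 0) (92, 0) (92, 67.5579)]  |A|=3756.3357
4. canonical 4-gon: [(24.2816, 69.4039) (49.6716, 0) (92, 0) (92, 67.5579)]
5. shoelace: 3756.3357

Area of P0's cell: 3756.3357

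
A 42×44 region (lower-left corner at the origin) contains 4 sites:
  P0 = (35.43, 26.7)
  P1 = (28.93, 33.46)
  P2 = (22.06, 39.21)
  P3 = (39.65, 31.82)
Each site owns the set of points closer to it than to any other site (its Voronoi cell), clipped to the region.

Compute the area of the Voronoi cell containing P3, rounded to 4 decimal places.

1. box [0,42]×[0,44]: [(0, 0) (42, 0) (42, 44) (0, 44)]
2. ⊥bis P3·P0 via (37.54,29.26): [(42, 25.584) (42, 44) (19.6564, 44)]  |A|=205.7401
3. ⊥bis P3·P1 via (34.29,32.64): [(34.1947, 32.0172) (42, 25.584) (42, 44) (36.0279, 44)]  |A|=107.6521
4. ⊥bis P3·P2 via (30.855,35.515): [(34.1947, 32.0172) (42, 25.584) (42, 44) (36.0279, 44)]  |A|=107.6521
5. canonical 4-gon: [(34.1947, 32.0172) (42, 25.584) (42, 44) (36.0279, 44)]
6. shoelace: 107.6521

Area of P3's cell: 107.6521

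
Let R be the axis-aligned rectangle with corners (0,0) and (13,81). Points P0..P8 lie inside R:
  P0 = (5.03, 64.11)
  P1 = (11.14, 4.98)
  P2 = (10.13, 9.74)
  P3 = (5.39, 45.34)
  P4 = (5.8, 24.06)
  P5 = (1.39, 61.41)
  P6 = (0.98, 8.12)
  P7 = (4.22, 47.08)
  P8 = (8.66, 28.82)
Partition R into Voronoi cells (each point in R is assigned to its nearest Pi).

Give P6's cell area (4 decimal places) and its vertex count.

1. box [0,13]×[0,81]: [(0, 0) (13, 0) (13, 81) (0, 81)]
2. ⊥bis P6·P0 via (3.005,36.115): [(0, 36.3324) (0, 0) (13, 0) (13, 35.392)]  |A|=466.2085
3. ⊥bis P6·P1 via (6.06,6.55): [(0, 36.3324) (0, 0) (4.0357, 0) (13, 29.0055) (13, 35.392)]  |A|=336.2011
4. ⊥bis P6·P2 via (5.555,8.93): [(0.7126, 36.2808) (0, 36.3324) (0, 0) (4.0357, 0) (6.0068, 6.378)]  |A|=132.5083
5. ⊥bis P6·P3 via (3.185,26.73): [(2.3868, 26.8246) (0, 27.1074) (0, 0) (4.0357, 0) (6.0068, 6.378)]  |A|=118.1734
6. ⊥bis P6·P4 via (3.39,16.09): [(4.3381, 15.8033) (0, 17.1151) (0, 0) (4.0357, 0) (6.0068, 6.378)]  |A|=83.6229
7. ⊥bis P6·P5 via (1.185,34.765): [(4.3381, 15.8033) (0, 17.1151) (0, 0) (4.0357, 0) (6.0068, 6.378)]  |A|=83.6229
8. ⊥bis P6·P7 via (2.6,27.6): [(4.3381, 15.8033) (0, 17.1151) (0, 0) (4.0357, 0) (6.0068, 6.378)]  |A|=83.6229
9. ⊥bis P6·P8 via (4.82,18.47): [(4.3381, 15.8033) (0, 17.1151) (0, 0) (4.0357, 0) (6.0068, 6.378)]  |A|=83.6229
10. canonical 5-gon: [(4.3381, 15.8033) (0, 17.1151) (0, 0) (4.0357, 0) (6.0068, 6.378)]
11. shoelace: 83.6229

Area of P6's cell: 83.6229 (5 vertices)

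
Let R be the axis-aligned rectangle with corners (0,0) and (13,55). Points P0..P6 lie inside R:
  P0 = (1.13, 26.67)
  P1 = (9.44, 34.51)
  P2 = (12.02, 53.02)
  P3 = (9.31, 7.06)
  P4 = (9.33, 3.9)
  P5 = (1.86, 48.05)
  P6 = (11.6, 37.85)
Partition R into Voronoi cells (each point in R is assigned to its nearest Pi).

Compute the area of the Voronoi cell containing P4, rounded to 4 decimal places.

1. box [0,13]×[0,55]: [(0, 0) (13, 0) (13, 55) (0, 55)]
2. ⊥bis P4·P0 via (5.23,15.285): [(0, 13.4016) (0, 0) (13, 0) (13, 18.0832)]  |A|=204.6506
3. ⊥bis P4·P1 via (9.385,19.205): [(0, 13.4016) (0, 0) (13, 0) (13, 18.0832)]  |A|=204.6506
4. ⊥bis P4·P2 via (10.675,28.46): [(0, 13.4016) (0, 0) (13, 0) (13, 18.0832)]  |A|=204.6506
5. ⊥bis P4·P3 via (9.32,5.48): [(0, 5.421) (0, 0) (13, 0) (13, 5.5033)]  |A|=71.008
6. ⊥bis P4·P5 via (5.595,25.975): [(0, 5.421) (0, 0) (13, 0) (13, 5.5033)]  |A|=71.008
7. ⊥bis P4·P6 via (10.465,20.875): [(0, 5.421) (0, 0) (13, 0) (13, 5.5033)]  |A|=71.008
8. canonical 4-gon: [(0, 5.421) (0, 0) (13, 0) (13, 5.5033)]
9. shoelace: 71.008

Area of P4's cell: 71.0080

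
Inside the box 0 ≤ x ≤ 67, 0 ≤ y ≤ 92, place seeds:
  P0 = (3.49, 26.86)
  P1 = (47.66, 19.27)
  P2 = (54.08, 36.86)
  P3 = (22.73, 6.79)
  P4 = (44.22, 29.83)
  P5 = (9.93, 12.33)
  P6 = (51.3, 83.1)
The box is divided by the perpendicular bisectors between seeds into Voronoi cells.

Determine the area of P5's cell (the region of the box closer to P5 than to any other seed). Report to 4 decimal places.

Area of P5's cell: 365.4856

1. box [0,67]×[0,92]: [(0, 0) (67, 0) (67, 92) (0, 92)]
2. ⊥bis P5·P0 via (6.71,19.595): [(0, 16.621) (0, 0) (67, 0) (67, 46.3168)]  |A|=2108.4155
3. ⊥bis P5·P1 via (28.795,15.8): [(26.4848, 28.3596) (0, 16.621) (0, 0) (31.7012, 0)]  |A|=669.619
4. ⊥bis P5·P2 via (32.005,24.595): [(26.4848, 28.3596) (0, 16.621) (0, 0) (31.7012, 0)]  |A|=669.619
5. ⊥bis P5·P3 via (16.33,9.56): [(23.9877, 27.2528) (0, 16.621) (0, 0) (12.1923, 0)]  |A|=365.4869
6. ⊥bis P5·P4 via (27.075,21.08): [(23.9588, 27.186) (23.9363, 27.2301) (0, 16.621) (0, 0) (12.1923, 0)]  |A|=365.4856
7. ⊥bis P5·P6 via (30.615,47.715): [(23.9588, 27.186) (23.9363, 27.2301) (0, 16.621) (0, 0) (12.1923, 0)]  |A|=365.4856
8. canonical 5-gon: [(23.9588, 27.186) (23.9363, 27.2301) (0, 16.621) (0, 0) (12.1923, 0)]
9. shoelace: 365.4856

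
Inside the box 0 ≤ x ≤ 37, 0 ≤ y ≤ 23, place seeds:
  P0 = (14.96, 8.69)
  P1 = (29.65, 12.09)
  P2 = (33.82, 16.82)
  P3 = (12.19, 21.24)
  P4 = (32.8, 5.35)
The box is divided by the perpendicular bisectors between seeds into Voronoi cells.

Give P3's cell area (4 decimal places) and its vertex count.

1. box [0,37]×[0,23]: [(0, 0) (37, 0) (37, 23) (0, 23)]
2. ⊥bis P3·P0 via (13.575,14.965): [(0, 11.9688) (37, 20.1353) (37, 23) (0, 23)]  |A|=257.0748
3. ⊥bis P3·P1 via (20.92,16.665): [(0, 11.9688) (20.8733, 16.5759) (24.2399, 23) (0, 23)]  |A|=192.9893
4. ⊥bis P3·P2 via (23.005,19.03): [(0, 11.9688) (20.8733, 16.5759) (23.5455, 21.6749) (23.8163, 23) (0, 23)]  |A|=192.7086
5. ⊥bis P3·P4 via (22.495,13.295): [(0, 11.9688) (20.8733, 16.5759) (23.5455, 21.6749) (23.8163, 23) (0, 23)]  |A|=192.7086
6. canonical 5-gon: [(0, 11.9688) (20.8733, 16.5759) (23.5455, 21.6749) (23.8163, 23) (0, 23)]
7. shoelace: 192.7086

Area of P3's cell: 192.7086 (5 vertices)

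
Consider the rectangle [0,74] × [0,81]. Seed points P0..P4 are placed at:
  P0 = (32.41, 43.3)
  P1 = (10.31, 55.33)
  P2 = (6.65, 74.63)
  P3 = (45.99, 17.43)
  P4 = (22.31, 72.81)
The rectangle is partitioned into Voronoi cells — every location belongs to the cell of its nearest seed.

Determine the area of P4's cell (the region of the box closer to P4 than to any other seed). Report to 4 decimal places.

1. box [0,74]×[0,81]: [(0, 0) (74, 0) (74, 81) (0, 81)]
2. ⊥bis P4·P0 via (27.36,58.055): [(0, 48.6909) (74, 74.0179) (74, 81) (0, 81)]  |A|=1453.7776
3. ⊥bis P4·P1 via (16.31,64.07): [(0, 75.2668) (25.8331, 57.5324) (74, 74.0179) (74, 81) (0, 81)]  |A|=1110.5082
4. ⊥bis P4·P2 via (14.48,73.72): [(13.5766, 65.9465) (25.8331, 57.5324) (74, 74.0179) (74, 81) (15.3261, 81)]  |A|=956.234
5. ⊥bis P4·P3 via (34.15,45.12): [(13.5766, 65.9465) (25.8331, 57.5324) (74, 74.0179) (74, 81) (15.3261, 81)]  |A|=956.234
6. canonical 5-gon: [(13.5766, 65.9465) (25.8331, 57.5324) (74, 74.0179) (74, 81) (15.3261, 81)]
7. shoelace: 956.234

Area of P4's cell: 956.2340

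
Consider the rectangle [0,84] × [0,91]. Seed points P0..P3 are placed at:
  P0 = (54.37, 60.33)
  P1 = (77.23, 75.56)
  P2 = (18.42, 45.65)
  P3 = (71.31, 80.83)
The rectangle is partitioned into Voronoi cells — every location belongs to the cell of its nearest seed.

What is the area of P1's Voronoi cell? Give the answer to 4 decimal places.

Area of P1's cell: 448.1263

1. box [0,84]×[0,91]: [(0, 0) (84, 0) (84, 91) (0, 91)]
2. ⊥bis P1·P0 via (65.8,67.945): [(84, 40.6271) (84, 91) (50.4401, 91)]  |A|=845.2555
3. ⊥bis P1·P2 via (47.825,60.605): [(84, 40.6271) (84, 91) (50.4401, 91)]  |A|=845.2555
4. ⊥bis P1·P3 via (74.27,78.195): [(65.5198, 68.3656) (84, 40.6271) (84, 89.1251)]  |A|=448.1263
5. canonical 3-gon: [(65.5198, 68.3656) (84, 40.6271) (84, 89.1251)]
6. shoelace: 448.1263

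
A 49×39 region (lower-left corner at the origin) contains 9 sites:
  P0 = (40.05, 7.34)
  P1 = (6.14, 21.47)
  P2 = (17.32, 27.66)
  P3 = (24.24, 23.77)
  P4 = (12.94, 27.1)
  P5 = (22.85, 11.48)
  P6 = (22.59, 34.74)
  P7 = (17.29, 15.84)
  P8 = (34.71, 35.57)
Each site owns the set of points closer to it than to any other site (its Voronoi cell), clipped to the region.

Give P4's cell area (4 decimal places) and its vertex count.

1. box [0,49]×[0,39]: [(0, 0) (49, 0) (49, 39) (0, 39)]
2. ⊥bis P4·P0 via (26.495,17.22): [(0, 0) (13.9436, 0) (42.3701, 39) (0, 39)]  |A|=1098.1172
3. ⊥bis P4·P1 via (9.54,24.285): [(0, 35.8076) (21.2955, 10.0865) (42.3701, 39) (0, 39)]  |A|=646.5256
4. ⊥bis P4·P2 via (15.13,27.38): [(0, 35.8076) (16.6189, 15.7351) (13.6443, 39) (0, 39)]  |A|=185.2447
5. ⊥bis P4·P3 via (18.59,25.435): [(0, 35.8076) (15.9644, 16.5255) (16.3504, 17.835) (13.6443, 39) (0, 39)]  |A|=184.6637
6. ⊥bis P4·P5 via (17.895,19.29): [(0, 35.8076) (15.1287, 17.5349) (16.2942, 18.2744) (13.6443, 39) (0, 39)]  |A|=183.6449
7. ⊥bis P4·P6 via (17.765,30.92): [(0, 35.8076) (15.1287, 17.5349) (16.2942, 18.2744) (14.0827, 35.571) (11.368, 39) (0, 39)]  |A|=179.7421
8. ⊥bis P4·P7 via (15.115,21.47): [(0, 35.8076) (12.6569, 20.5204) (15.8493, 21.7537) (14.0827, 35.571) (11.368, 39) (0, 39)]  |A|=171.2603
9. ⊥bis P4·P8 via (23.825,31.335): [(0, 35.8076) (12.6569, 20.5204) (15.8493, 21.7537) (14.0827, 35.571) (11.368, 39) (0, 39)]  |A|=171.2603
10. canonical 6-gon: [(0, 35.8076) (12.6569, 20.5204) (15.8493, 21.7537) (14.0827, 35.571) (11.368, 39) (0, 39)]
11. shoelace: 171.2603

Area of P4's cell: 171.2603 (6 vertices)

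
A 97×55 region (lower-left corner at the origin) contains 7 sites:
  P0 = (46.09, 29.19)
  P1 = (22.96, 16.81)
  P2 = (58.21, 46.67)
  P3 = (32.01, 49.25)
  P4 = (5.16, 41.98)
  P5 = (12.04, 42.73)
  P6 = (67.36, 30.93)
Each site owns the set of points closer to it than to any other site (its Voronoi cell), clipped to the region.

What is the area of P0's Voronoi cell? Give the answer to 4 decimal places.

Area of P0's cell: 798.7035

1. box [0,97]×[0,55]: [(0, 0) (97, 0) (97, 55) (0, 55)]
2. ⊥bis P0·P1 via (34.525,23): [(46.8354, 0) (97, 0) (97, 55) (17.3975, 55)]  |A|=3568.5958
3. ⊥bis P0·P2 via (52.15,37.93): [(46.8354, 0) (97, 0) (97, 6.8326) (27.5309, 55) (17.3975, 55)]  |A|=1895.5237
4. ⊥bis P0·P3 via (39.05,39.22): [(29.45, 32.4818) (46.8354, 0) (97, 0) (97, 6.8326) (44.6354, 43.1404)]  |A|=1600.2292
5. ⊥bis P0·P4 via (25.625,35.585): [(29.45, 32.4818) (46.8354, 0) (97, 0) (97, 6.8326) (44.6354, 43.1404)]  |A|=1600.2292
6. ⊥bis P0·P5 via (29.065,35.96): [(29.45, 32.4818) (46.8354, 0) (97, 0) (97, 6.8326) (44.6354, 43.1404)]  |A|=1600.2292
7. ⊥bis P0·P6 via (56.725,30.06): [(29.45, 32.4818) (46.8354, 0) (59.1841, 0) (56.3176, 35.0404) (44.6354, 43.1404)]  |A|=798.7035
8. canonical 5-gon: [(29.45, 32.4818) (46.8354, 0) (59.1841, 0) (56.3176, 35.0404) (44.6354, 43.1404)]
9. shoelace: 798.7035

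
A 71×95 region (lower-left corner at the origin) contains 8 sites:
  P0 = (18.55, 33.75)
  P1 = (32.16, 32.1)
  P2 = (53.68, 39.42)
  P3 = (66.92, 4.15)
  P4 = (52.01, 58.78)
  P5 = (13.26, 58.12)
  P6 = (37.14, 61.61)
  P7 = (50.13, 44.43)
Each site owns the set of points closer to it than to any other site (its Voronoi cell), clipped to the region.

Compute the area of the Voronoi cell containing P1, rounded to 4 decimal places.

Area of P1's cell: 879.4807

1. box [0,71]×[0,95]: [(0, 0) (71, 0) (71, 95) (0, 95)]
2. ⊥bis P1·P0 via (25.355,32.925): [(21.3634, 0) (71, 0) (71, 95) (32.8806, 95)]  |A|=4168.4108
3. ⊥bis P1·P2 via (42.92,35.76): [(30.2238, 73.0854) (21.3634, 0) (55.0837, 0)]  |A|=1232.2327
4. ⊥bis P1·P3 via (49.54,18.125): [(49.1033, 17.5819) (30.2238, 73.0854) (21.3634, 0) (34.966, 0)]  |A|=1055.3789
5. ⊥bis P1·P4 via (42.085,45.44): [(49.1033, 17.5819) (38.7947, 47.888) (28.1309, 55.8219) (21.3634, 0) (34.966, 0)]  |A|=955.0293
6. ⊥bis P1·P5 via (22.71,45.11): [(49.1033, 17.5819) (38.7947, 47.888) (32.7381, 52.3941) (27.2303, 48.3934) (21.3634, 0) (34.966, 0)]  |A|=936.3733
7. ⊥bis P1·P6 via (34.65,46.855): [(49.1033, 17.5819) (39.4199, 46.0501) (27.1963, 48.1129) (21.3634, 0) (34.966, 0)]  |A|=899.6297
8. ⊥bis P1·P7 via (41.145,38.265): [(49.1033, 17.5819) (42.9753, 35.5975) (35.3297, 46.7403) (27.1963, 48.1129) (21.3634, 0) (34.966, 0)]  |A|=879.4807
9. canonical 6-gon: [(49.1033, 17.5819) (42.9753, 35.5975) (35.3297, 46.7403) (27.1963, 48.1129) (21.3634, 0) (34.966, 0)]
10. shoelace: 879.4807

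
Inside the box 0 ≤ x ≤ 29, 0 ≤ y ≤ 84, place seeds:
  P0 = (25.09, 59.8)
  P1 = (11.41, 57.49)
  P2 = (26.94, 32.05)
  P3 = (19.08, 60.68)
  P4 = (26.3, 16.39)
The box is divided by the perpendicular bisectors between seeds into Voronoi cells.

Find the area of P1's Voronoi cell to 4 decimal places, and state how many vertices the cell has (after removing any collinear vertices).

1. box [0,29]×[0,84]: [(0, 0) (29, 0) (29, 84) (0, 84)]
2. ⊥bis P1·P0 via (18.25,58.645): [(0, 0) (28.1528, 0) (13.9686, 84) (0, 84)]  |A|=1769.0962
3. ⊥bis P1·P2 via (19.175,44.77): [(0, 33.0645) (20.4604, 45.5547) (13.9686, 84) (0, 84)]  |A|=789.5937
4. ⊥bis P1·P3 via (15.245,59.085): [(0, 33.0645) (20.4604, 45.5547) (20.1789, 47.222) (4.8827, 84) (0, 84)]  |A|=622.514
5. ⊥bis P1·P4 via (18.855,36.94): [(0, 33.0645) (20.4604, 45.5547) (20.1789, 47.222) (4.8827, 84) (0, 84)]  |A|=622.514
6. canonical 5-gon: [(0, 33.0645) (20.4604, 45.5547) (20.1789, 47.222) (4.8827, 84) (0, 84)]
7. shoelace: 622.514

Area of P1's cell: 622.5140 (5 vertices)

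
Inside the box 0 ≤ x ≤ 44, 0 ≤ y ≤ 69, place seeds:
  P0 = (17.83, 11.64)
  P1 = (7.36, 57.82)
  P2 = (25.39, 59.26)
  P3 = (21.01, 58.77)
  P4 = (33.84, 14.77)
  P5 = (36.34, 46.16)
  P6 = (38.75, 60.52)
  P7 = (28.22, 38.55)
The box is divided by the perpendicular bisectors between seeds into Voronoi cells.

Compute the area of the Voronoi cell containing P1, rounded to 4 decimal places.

Area of P1's cell: 456.8163

1. box [0,44]×[0,69]: [(0, 0) (44, 0) (44, 69) (0, 69)]
2. ⊥bis P1·P0 via (12.595,34.73): [(0, 31.8744) (44, 41.8502) (44, 69) (0, 69)]  |A|=1414.0581
3. ⊥bis P1·P2 via (16.375,58.54): [(0, 31.8744) (18.1756, 35.9952) (15.5396, 69) (0, 69)]  |A|=593.8295
4. ⊥bis P1·P3 via (14.185,58.295): [(0, 31.8744) (15.7749, 35.4509) (13.44, 69) (0, 69)]  |A|=518.2746
5. ⊥bis P1·P4 via (20.6,36.295): [(0, 31.8744) (15.7749, 35.4509) (13.44, 69) (0, 69)]  |A|=518.2746
6. ⊥bis P1·P5 via (21.85,51.99): [(0, 31.8744) (15.1374, 35.3064) (15.6894, 36.6784) (13.44, 69) (0, 69)]  |A|=517.8772
7. ⊥bis P1·P6 via (23.055,59.17): [(0, 31.8744) (15.1374, 35.3064) (15.6894, 36.6784) (13.44, 69) (0, 69)]  |A|=517.8772
8. ⊥bis P1·P7 via (17.79,48.185): [(0, 31.8744) (3.444, 32.6553) (15.0919, 45.2643) (13.44, 69) (0, 69)]  |A|=456.8163
9. canonical 5-gon: [(0, 31.8744) (3.444, 32.6553) (15.0919, 45.2643) (13.44, 69) (0, 69)]
10. shoelace: 456.8163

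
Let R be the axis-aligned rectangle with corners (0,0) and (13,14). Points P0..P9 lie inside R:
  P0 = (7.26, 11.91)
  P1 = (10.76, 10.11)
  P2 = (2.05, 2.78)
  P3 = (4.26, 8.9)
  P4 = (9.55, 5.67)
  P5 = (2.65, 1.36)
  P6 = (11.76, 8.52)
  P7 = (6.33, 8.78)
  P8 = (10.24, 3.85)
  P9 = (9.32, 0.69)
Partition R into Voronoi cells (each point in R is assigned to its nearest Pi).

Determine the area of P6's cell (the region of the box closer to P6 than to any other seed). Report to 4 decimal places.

1. box [0,13]×[0,14]: [(0, 0) (13, 0) (13, 14) (0, 14)]
2. ⊥bis P6·P0 via (9.51,10.215): [(1.8147, 0) (13, 0) (13, 14) (12.3614, 14)]  |A|=82.7675
3. ⊥bis P6·P1 via (11.26,9.315): [(6.6458, 6.413) (1.8147, 0) (13, 0) (13, 10.4093)]  |A|=68.9371
4. ⊥bis P6·P2 via (6.905,5.65): [(6.6458, 6.413) (6.5383, 6.2703) (10.245, 0) (13, 0) (13, 10.4093)]  |A|=42.507
5. ⊥bis P6·P3 via (8.01,8.71): [(7.9347, 7.2236) (7.78, 4.1699) (10.245, 0) (13, 0) (13, 10.4093)]  |A|=40.4002
6. ⊥bis P6·P4 via (10.655,7.095): [(9.3452, 8.1107) (13, 5.2766) (13, 10.4093)]  |A|=9.3797
7. ⊥bis P6·P5 via (7.205,4.94): [(9.3452, 8.1107) (13, 5.2766) (13, 10.4093)]  |A|=9.3797
8. ⊥bis P6·P7 via (9.045,8.65): [(9.3452, 8.1107) (13, 5.2766) (13, 10.4093)]  |A|=9.3797
9. ⊥bis P6·P8 via (11,6.185): [(9.3452, 8.1107) (12.4279, 5.7203) (13, 5.534) (13, 10.4093)]  |A|=9.306
10. ⊥bis P6·P9 via (10.54,4.605): [(9.3452, 8.1107) (12.4279, 5.7203) (13, 5.534) (13, 10.4093)]  |A|=9.306
11. canonical 4-gon: [(9.3452, 8.1107) (12.4279, 5.7203) (13, 5.534) (13, 10.4093)]
12. shoelace: 9.306

Area of P6's cell: 9.3060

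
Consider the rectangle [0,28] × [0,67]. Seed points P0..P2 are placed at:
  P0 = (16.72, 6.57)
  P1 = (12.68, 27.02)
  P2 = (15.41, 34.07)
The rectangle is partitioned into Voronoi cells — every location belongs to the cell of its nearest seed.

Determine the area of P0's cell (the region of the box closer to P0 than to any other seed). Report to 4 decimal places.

Area of P0's cell: 466.3879

1. box [0,28]×[0,67]: [(0, 0) (28, 0) (28, 67) (0, 67)]
2. ⊥bis P0·P1 via (14.7,16.795): [(0, 13.8909) (0, 0) (28, 0) (28, 19.4225)]  |A|=466.3879
3. ⊥bis P0·P2 via (16.065,20.32): [(0, 13.8909) (0, 0) (28, 0) (28, 19.4225)]  |A|=466.3879
4. canonical 4-gon: [(0, 13.8909) (0, 0) (28, 0) (28, 19.4225)]
5. shoelace: 466.3879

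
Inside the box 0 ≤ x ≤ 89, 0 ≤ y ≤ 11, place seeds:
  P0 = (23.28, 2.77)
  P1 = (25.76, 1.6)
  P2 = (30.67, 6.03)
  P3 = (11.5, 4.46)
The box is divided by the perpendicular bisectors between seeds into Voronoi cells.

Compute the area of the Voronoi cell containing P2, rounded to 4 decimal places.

1. box [0,89]×[0,11]: [(0, 0) (89, 0) (89, 11) (0, 11)]
2. ⊥bis P2·P0 via (26.975,4.4): [(28.916, 0) (89, 0) (89, 11) (24.0635, 11)]  |A|=687.6128
3. ⊥bis P2·P1 via (28.215,3.815): [(26.2937, 5.9445) (31.657, 0) (89, 0) (89, 11) (24.0635, 11)]  |A|=679.4656
4. ⊥bis P2·P3 via (21.085,5.245): [(26.2937, 5.9445) (31.657, 0) (89, 0) (89, 11) (24.0635, 11)]  |A|=679.4656
5. canonical 5-gon: [(26.2937, 5.9445) (31.657, 0) (89, 0) (89, 11) (24.0635, 11)]
6. shoelace: 679.4656

Area of P2's cell: 679.4656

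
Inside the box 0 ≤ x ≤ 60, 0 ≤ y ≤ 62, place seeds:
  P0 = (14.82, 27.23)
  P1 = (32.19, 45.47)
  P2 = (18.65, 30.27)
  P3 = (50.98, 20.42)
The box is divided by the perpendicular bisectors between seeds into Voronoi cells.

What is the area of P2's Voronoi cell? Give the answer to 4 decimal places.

1. box [0,60]×[0,62]: [(0, 0) (60, 0) (60, 62) (0, 62)]
2. ⊥bis P2·P0 via (16.735,28.75): [(0, 49.8339) (39.5548, 0) (60, 0) (60, 62) (0, 62)]  |A|=2734.414
3. ⊥bis P2·P1 via (25.42,37.87): [(0, 60.5139) (0, 49.8339) (39.5548, 0) (60, 0) (60, 7.0665)]  |A|=1041.825
4. ⊥bis P2·P3 via (34.815,25.345): [(35.8109, 28.6139) (0, 60.5139) (0, 49.8339) (30.5497, 11.3453)]  |A|=556.2534
5. canonical 4-gon: [(35.8109, 28.6139) (0, 60.5139) (0, 49.8339) (30.5497, 11.3453)]
6. shoelace: 556.2534

Area of P2's cell: 556.2534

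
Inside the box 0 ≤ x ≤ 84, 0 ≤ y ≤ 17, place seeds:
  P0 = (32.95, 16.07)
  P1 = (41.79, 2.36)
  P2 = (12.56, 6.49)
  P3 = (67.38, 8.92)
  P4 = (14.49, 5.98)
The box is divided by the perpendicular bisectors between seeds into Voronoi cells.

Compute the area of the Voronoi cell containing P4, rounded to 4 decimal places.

Area of P4's cell: 183.1706

1. box [0,84]×[0,17]: [(0, 0) (84, 0) (84, 17) (0, 17)]
2. ⊥bis P4·P0 via (23.72,11.025): [(0, 0) (29.7461, 0) (20.4541, 17) (0, 17)]  |A|=426.7023
3. ⊥bis P4·P1 via (28.14,4.17): [(0, 0) (27.5871, 0) (28.0086, 3.1789) (20.4541, 17) (0, 17)]  |A|=423.2705
4. ⊥bis P4·P2 via (13.525,6.235): [(11.8774, 0) (27.5871, 0) (28.0086, 3.1789) (20.4541, 17) (16.3696, 17)]  |A|=183.1706
5. ⊥bis P4·P3 via (40.935,7.45): [(11.8774, 0) (27.5871, 0) (28.0086, 3.1789) (20.4541, 17) (16.3696, 17)]  |A|=183.1706
6. canonical 5-gon: [(11.8774, 0) (27.5871, 0) (28.0086, 3.1789) (20.4541, 17) (16.3696, 17)]
7. shoelace: 183.1706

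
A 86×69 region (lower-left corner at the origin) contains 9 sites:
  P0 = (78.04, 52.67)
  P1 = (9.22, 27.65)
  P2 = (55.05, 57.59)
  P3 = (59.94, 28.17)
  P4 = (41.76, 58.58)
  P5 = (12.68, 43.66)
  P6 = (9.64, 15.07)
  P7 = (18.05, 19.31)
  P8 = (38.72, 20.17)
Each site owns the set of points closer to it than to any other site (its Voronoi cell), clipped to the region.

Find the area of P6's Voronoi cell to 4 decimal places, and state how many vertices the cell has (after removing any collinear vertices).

1. box [0,86]×[0,69]: [(0, 0) (86, 0) (86, 69) (0, 69)]
2. ⊥bis P6·P0 via (43.84,33.87): [(0, 0) (62.4586, 0) (24.5288, 69) (0, 69)]  |A|=3001.0642
3. ⊥bis P6·P1 via (9.43,21.36): [(0, 21.0452) (0, 0) (62.4586, 0) (49.9728, 22.7136)]  |A|=1235.1716
4. ⊥bis P6·P2 via (32.345,36.33): [(45.2427, 22.5557) (0, 21.0452) (0, 0) (62.4586, 0) (56.9078, 10.0977)]  |A|=1204.7871
5. ⊥bis P6·P3 via (34.79,21.62): [(34.6385, 22.2016) (0, 21.0452) (0, 0) (40.4207, 0)]  |A|=813.1888
6. ⊥bis P6·P4 via (25.7,36.825): [(34.6385, 22.2016) (0, 21.0452) (0, 0) (40.4207, 0)]  |A|=813.1888
7. ⊥bis P6·P5 via (11.16,29.365): [(34.6385, 22.2016) (0, 21.0452) (0, 0) (40.4207, 0)]  |A|=813.1888
8. ⊥bis P6·P7 via (13.845,17.19): [(11.7044, 21.4359) (0, 21.0452) (0, 0) (22.5115, 0)]  |A|=364.4381
9. ⊥bis P6·P8 via (24.18,17.62): [(11.7044, 21.4359) (0, 21.0452) (0, 0) (22.5115, 0)]  |A|=364.4381
10. canonical 4-gon: [(11.7044, 21.4359) (0, 21.0452) (0, 0) (22.5115, 0)]
11. shoelace: 364.4381

Area of P6's cell: 364.4381 (4 vertices)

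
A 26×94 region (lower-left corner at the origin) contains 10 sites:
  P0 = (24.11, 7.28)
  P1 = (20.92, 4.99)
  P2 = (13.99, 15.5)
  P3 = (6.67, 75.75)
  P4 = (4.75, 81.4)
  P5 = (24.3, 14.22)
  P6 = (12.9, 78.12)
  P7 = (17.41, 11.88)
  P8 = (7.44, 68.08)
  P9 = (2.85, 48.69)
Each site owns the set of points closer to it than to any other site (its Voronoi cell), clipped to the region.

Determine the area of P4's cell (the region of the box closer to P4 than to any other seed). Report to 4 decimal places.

Area of P4's cell: 180.8173

1. box [0,26]×[0,94]: [(0, 0) (26, 0) (26, 94) (0, 94)]
2. ⊥bis P4·P0 via (14.43,44.34): [(0, 40.5709) (26, 47.3621) (26, 94) (0, 94)]  |A|=1300.8713
3. ⊥bis P4·P1 via (12.835,43.195): [(0, 40.5709) (26, 47.3621) (26, 94) (0, 94)]  |A|=1300.8713
4. ⊥bis P4·P2 via (9.37,48.45): [(0, 47.1362) (26, 50.7817) (26, 94) (0, 94)]  |A|=1171.0667
5. ⊥bis P4·P3 via (5.71,78.575): [(0, 76.6346) (26, 85.47) (26, 94) (0, 94)]  |A|=336.6399
6. ⊥bis P4·P5 via (14.525,47.81): [(0, 76.6346) (26, 85.47) (26, 94) (0, 94)]  |A|=336.6399
7. ⊥bis P4·P6 via (8.825,79.76): [(0, 76.6346) (8.766, 79.6135) (14.5559, 94) (0, 94)]  |A|=180.8173
8. ⊥bis P4·P7 via (11.08,46.64): [(0, 76.6346) (8.766, 79.6135) (14.5559, 94) (0, 94)]  |A|=180.8173
9. ⊥bis P4·P8 via (6.095,74.74): [(0, 76.6346) (8.766, 79.6135) (14.5559, 94) (0, 94)]  |A|=180.8173
10. ⊥bis P4·P9 via (3.8,65.045): [(0, 76.6346) (8.766, 79.6135) (14.5559, 94) (0, 94)]  |A|=180.8173
11. canonical 4-gon: [(0, 76.6346) (8.766, 79.6135) (14.5559, 94) (0, 94)]
12. shoelace: 180.8173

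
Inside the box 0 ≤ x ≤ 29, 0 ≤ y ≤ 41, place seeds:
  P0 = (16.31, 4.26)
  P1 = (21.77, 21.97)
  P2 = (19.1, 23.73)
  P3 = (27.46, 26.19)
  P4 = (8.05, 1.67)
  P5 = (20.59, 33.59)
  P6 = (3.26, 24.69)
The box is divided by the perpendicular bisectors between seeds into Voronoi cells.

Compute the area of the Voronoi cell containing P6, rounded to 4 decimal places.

1. box [0,29]×[0,41]: [(0, 0) (29, 0) (29, 41) (0, 41)]
2. ⊥bis P6·P0 via (9.785,14.475): [(0, 8.2247) (29, 26.7489) (29, 41) (0, 41)]  |A|=681.8833
3. ⊥bis P6·P1 via (12.515,23.33): [(0, 8.2247) (11.3618, 15.4822) (15.1116, 41) (0, 41)]  |A|=379.0001
4. ⊥bis P6·P2 via (11.18,24.21): [(0, 8.2247) (10.6224, 15.0099) (12.1976, 41) (0, 41)]  |A|=332.5847
5. ⊥bis P6·P3 via (15.36,25.44): [(0, 8.2247) (10.6224, 15.0099) (12.1976, 41) (0, 41)]  |A|=332.5847
6. ⊥bis P6·P4 via (5.655,13.18): [(0, 12.0033) (8.7735, 13.8289) (10.6224, 15.0099) (12.1976, 41) (0, 41)]  |A|=316.0087
7. ⊥bis P6·P5 via (11.925,29.14): [(0, 12.0033) (8.7735, 13.8289) (10.6224, 15.0099) (11.5259, 29.9171) (5.8342, 41) (0, 41)]  |A|=280.7464
8. canonical 6-gon: [(0, 12.0033) (8.7735, 13.8289) (10.6224, 15.0099) (11.5259, 29.9171) (5.8342, 41) (0, 41)]
9. shoelace: 280.7464

Area of P6's cell: 280.7464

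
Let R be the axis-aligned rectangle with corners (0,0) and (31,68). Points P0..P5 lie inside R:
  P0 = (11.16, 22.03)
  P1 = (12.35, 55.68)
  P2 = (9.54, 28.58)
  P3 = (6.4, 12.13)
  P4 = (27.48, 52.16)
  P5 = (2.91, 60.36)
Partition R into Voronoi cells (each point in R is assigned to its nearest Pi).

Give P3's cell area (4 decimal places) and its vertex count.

1. box [0,31]×[0,68]: [(0, 0) (31, 0) (31, 68) (0, 68)]
2. ⊥bis P3·P0 via (8.78,17.08): [(0, 21.3015) (0, 0) (31, 0) (31, 6.3964)]  |A|=429.3181
3. ⊥bis P3·P1 via (9.375,33.905): [(0, 21.3015) (0, 0) (31, 0) (31, 6.3964)]  |A|=429.3181
4. ⊥bis P3·P2 via (7.97,20.355): [(0, 21.3015) (0, 0) (31, 0) (31, 6.3964)]  |A|=429.3181
5. ⊥bis P3·P4 via (16.94,32.145): [(0, 21.3015) (0, 0) (31, 0) (31, 6.3964)]  |A|=429.3181
6. ⊥bis P3·P5 via (4.655,36.245): [(0, 21.3015) (0, 0) (31, 0) (31, 6.3964)]  |A|=429.3181
7. canonical 4-gon: [(0, 21.3015) (0, 0) (31, 0) (31, 6.3964)]
8. shoelace: 429.3181

Area of P3's cell: 429.3181 (4 vertices)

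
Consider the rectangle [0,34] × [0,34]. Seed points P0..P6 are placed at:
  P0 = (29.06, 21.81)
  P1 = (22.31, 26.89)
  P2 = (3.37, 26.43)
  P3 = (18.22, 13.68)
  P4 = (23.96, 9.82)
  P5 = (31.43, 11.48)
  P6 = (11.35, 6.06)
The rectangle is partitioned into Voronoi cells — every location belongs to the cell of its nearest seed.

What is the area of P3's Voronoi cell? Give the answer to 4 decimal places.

1. box [0,34]×[0,34]: [(0, 0) (34, 0) (34, 34) (0, 34)]
2. ⊥bis P3·P0 via (23.64,17.745): [(0, 0) (34, 0) (34, 3.9317) (11.4488, 34) (0, 34)]  |A|=816.9607
3. ⊥bis P3·P1 via (20.265,20.285): [(0, 26.5593) (0, 0) (34, 0) (34, 3.9317) (22.1796, 19.6922)]  |A|=652.5421
4. ⊥bis P3·P2 via (10.795,20.055): [(12.9397, 22.553) (0, 7.482) (0, 0) (34, 0) (34, 3.9317) (22.1796, 19.6922)]  |A|=529.1142
5. ⊥bis P3·P4 via (21.09,11.75): [(12.9397, 22.553) (0, 7.482) (0, 0) (13.1884, 0) (24.4211, 16.7035) (22.1796, 19.6922)]  |A|=336.4705
6. ⊥bis P3·P5 via (24.825,12.58): [(12.9397, 22.553) (0, 7.482) (0, 0) (13.1884, 0) (24.4211, 16.7035) (22.1796, 19.6922)]  |A|=336.4705
7. ⊥bis P3·P6 via (14.785,9.87): [(12.9397, 22.553) (7.6068, 16.3417) (17.9231, 7.0407) (24.4211, 16.7035) (22.1796, 19.6922)]  |A|=141.9169
8. canonical 5-gon: [(12.9397, 22.553) (7.6068, 16.3417) (17.9231, 7.0407) (24.4211, 16.7035) (22.1796, 19.6922)]
9. shoelace: 141.9169

Area of P3's cell: 141.9169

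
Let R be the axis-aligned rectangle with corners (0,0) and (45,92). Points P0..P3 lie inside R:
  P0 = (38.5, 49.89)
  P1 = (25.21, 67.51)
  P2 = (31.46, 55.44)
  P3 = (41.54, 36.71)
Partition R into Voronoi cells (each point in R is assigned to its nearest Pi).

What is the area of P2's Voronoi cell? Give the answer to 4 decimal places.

1. box [0,45]×[0,92]: [(0, 0) (45, 0) (45, 92) (0, 92)]
2. ⊥bis P2·P0 via (34.98,52.665): [(0, 8.294) (45, 65.3751) (45, 92) (0, 92)]  |A|=2482.4469
3. ⊥bis P2·P1 via (28.335,61.475): [(0, 46.8028) (0, 8.294) (45, 65.3751) (45, 70.1043)]  |A|=972.8572
4. ⊥bis P2·P3 via (36.5,46.075): [(0, 46.8028) (0, 26.4316) (24.8361, 39.7978) (45, 65.3751) (45, 70.1043)]  |A|=747.6226
5. canonical 5-gon: [(0, 46.8028) (0, 26.4316) (24.8361, 39.7978) (45, 65.3751) (45, 70.1043)]
6. shoelace: 747.6226

Area of P2's cell: 747.6226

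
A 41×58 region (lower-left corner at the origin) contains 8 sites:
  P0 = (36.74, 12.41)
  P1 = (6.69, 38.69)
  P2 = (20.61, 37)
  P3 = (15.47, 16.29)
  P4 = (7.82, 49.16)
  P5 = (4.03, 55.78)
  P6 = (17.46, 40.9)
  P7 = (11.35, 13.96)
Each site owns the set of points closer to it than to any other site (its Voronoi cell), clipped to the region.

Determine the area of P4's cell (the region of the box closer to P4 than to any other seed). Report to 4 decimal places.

Area of P4's cell: 178.0650

1. box [0,41]×[0,58]: [(0, 0) (41, 0) (41, 58) (0, 58)]
2. ⊥bis P4·P0 via (22.28,30.785): [(0, 13.252) (41, 45.5165) (41, 58) (0, 58)]  |A|=1173.2458
3. ⊥bis P4·P1 via (7.255,43.925): [(0, 44.708) (35.1516, 40.9142) (41, 45.5165) (41, 58) (0, 58)]  |A|=620.3807
4. ⊥bis P4·P2 via (14.215,43.08): [(0, 44.708) (14.2959, 43.1651) (28.4001, 58) (0, 58)]  |A|=305.6667
5. ⊥bis P4·P3 via (11.645,32.725): [(0, 44.708) (14.2959, 43.1651) (28.4001, 58) (0, 58)]  |A|=305.6667
6. ⊥bis P4·P5 via (5.925,52.47): [(0, 49.0779) (0, 44.708) (14.2959, 43.1651) (28.4001, 58) (15.5843, 58)]  |A|=236.1445
7. ⊥bis P4·P6 via (12.64,45.03): [(0, 49.0779) (0, 44.708) (11.3175, 43.4865) (23.7533, 58) (15.5843, 58)]  |A|=178.065
8. ⊥bis P4·P7 via (9.585,31.56): [(0, 49.0779) (0, 44.708) (11.3175, 43.4865) (23.7533, 58) (15.5843, 58)]  |A|=178.065
9. canonical 5-gon: [(0, 49.0779) (0, 44.708) (11.3175, 43.4865) (23.7533, 58) (15.5843, 58)]
10. shoelace: 178.065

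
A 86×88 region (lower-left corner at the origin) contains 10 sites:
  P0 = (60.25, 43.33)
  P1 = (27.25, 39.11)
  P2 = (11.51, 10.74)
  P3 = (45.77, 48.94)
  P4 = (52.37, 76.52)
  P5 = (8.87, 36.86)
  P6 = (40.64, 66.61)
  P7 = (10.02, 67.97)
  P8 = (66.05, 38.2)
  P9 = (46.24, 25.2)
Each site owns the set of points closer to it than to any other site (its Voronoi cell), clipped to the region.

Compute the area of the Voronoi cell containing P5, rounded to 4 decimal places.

1. box [0,86]×[0,88]: [(0, 0) (86, 0) (86, 88) (0, 88)]
2. ⊥bis P5·P0 via (34.56,40.095): [(0, 0) (39.6089, 0) (28.5276, 88) (0, 88)]  |A|=2998.0073
3. ⊥bis P5·P1 via (18.06,37.985): [(0, 0) (22.71, 0) (11.9374, 88) (0, 88)]  |A|=1524.4829
4. ⊥bis P5·P2 via (10.19,23.8): [(0, 22.7701) (19.6791, 24.7591) (11.9374, 88) (0, 88)]  |A|=1019.2973
5. ⊥bis P5·P3 via (27.32,42.9): [(0, 22.7701) (19.6791, 24.7591) (11.9374, 88) (0, 88)]  |A|=1019.2973
6. ⊥bis P5·P4 via (30.62,56.69): [(0, 22.7701) (19.6791, 24.7591) (13.4671, 75.5037) (2.0739, 88) (0, 88)]  |A|=957.6687
7. ⊥bis P5·P6 via (24.755,51.735): [(0, 78.1708) (0, 22.7701) (19.6791, 24.7591) (15.1168, 62.0276)]  |A|=789.9834
8. ⊥bis P5·P7 via (9.445,52.415): [(0, 52.7641) (0, 22.7701) (19.6791, 24.7591) (16.3247, 52.1607)]  |A|=517.7766
9. ⊥bis P5·P8 via (37.46,37.53): [(0, 52.7641) (0, 22.7701) (19.6791, 24.7591) (16.3247, 52.1607)]  |A|=517.7766
10. ⊥bis P5·P9 via (27.555,31.03): [(0, 52.7641) (0, 22.7701) (19.6791, 24.7591) (16.3247, 52.1607)]  |A|=517.7766
11. canonical 4-gon: [(0, 52.7641) (0, 22.7701) (19.6791, 24.7591) (16.3247, 52.1607)]
12. shoelace: 517.7766

Area of P5's cell: 517.7766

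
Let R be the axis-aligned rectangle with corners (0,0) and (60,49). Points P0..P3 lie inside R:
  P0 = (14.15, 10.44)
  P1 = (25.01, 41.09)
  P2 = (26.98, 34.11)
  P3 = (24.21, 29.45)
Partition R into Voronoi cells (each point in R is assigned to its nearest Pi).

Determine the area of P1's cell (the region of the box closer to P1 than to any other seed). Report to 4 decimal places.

Area of P1's cell: 552.2626

1. box [0,60]×[0,49]: [(0, 0) (60, 0) (60, 49) (0, 49)]
2. ⊥bis P1·P0 via (19.58,25.765): [(0, 32.7026) (60, 11.4433) (60, 49) (0, 49)]  |A|=1615.6227
3. ⊥bis P1·P2 via (25.995,37.6): [(0, 32.7026) (3.8321, 31.3448) (60, 47.1974) (60, 49) (0, 49)]  |A|=611.5051
4. ⊥bis P1·P3 via (24.61,35.27): [(0, 36.9614) (19.0849, 35.6497) (60, 47.1974) (60, 49) (0, 49)]  |A|=552.2626
5. canonical 5-gon: [(0, 36.9614) (19.0849, 35.6497) (60, 47.1974) (60, 49) (0, 49)]
6. shoelace: 552.2626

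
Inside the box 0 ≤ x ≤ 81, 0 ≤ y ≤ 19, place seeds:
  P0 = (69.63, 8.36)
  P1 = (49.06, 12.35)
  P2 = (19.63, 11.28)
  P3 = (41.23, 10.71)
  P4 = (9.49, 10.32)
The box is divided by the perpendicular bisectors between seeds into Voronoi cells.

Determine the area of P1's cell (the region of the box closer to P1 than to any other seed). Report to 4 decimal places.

1. box [0,81]×[0,19]: [(0, 0) (81, 0) (81, 19) (0, 19)]
2. ⊥bis P1·P0 via (59.345,10.355): [(0, 0) (57.3364, 0) (61.0219, 19) (0, 19)]  |A|=1124.4039
3. ⊥bis P1·P2 via (34.345,11.815): [(34.7746, 0) (57.3364, 0) (61.0219, 19) (34.0838, 19)]  |A|=470.2497
4. ⊥bis P1·P3 via (45.145,11.53): [(47.56, 0) (57.3364, 0) (61.0219, 19) (43.5804, 19)]  |A|=258.5704
5. ⊥bis P1·P4 via (29.275,11.335): [(47.56, 0) (57.3364, 0) (61.0219, 19) (43.5804, 19)]  |A|=258.5704
6. canonical 4-gon: [(47.56, 0) (57.3364, 0) (61.0219, 19) (43.5804, 19)]
7. shoelace: 258.5704

Area of P1's cell: 258.5704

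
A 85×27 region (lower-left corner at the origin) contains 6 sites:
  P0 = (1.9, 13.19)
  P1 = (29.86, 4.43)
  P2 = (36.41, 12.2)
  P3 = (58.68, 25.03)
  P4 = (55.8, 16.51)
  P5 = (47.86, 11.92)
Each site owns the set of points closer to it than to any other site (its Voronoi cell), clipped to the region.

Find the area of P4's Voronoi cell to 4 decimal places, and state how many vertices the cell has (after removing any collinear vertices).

1. box [0,85]×[0,27]: [(0, 0) (85, 0) (85, 27) (0, 27)]
2. ⊥bis P4·P0 via (28.85,14.85): [(29.7647, 0) (85, 0) (85, 27) (28.1016, 27)]  |A|=1513.8048
3. ⊥bis P4·P1 via (42.83,10.47): [(47.7058, 0) (85, 0) (85, 27) (35.1321, 27)]  |A|=1176.6881
4. ⊥bis P4·P2 via (46.105,14.355): [(49.2958, 0) (85, 0) (85, 27) (43.2943, 27)]  |A|=1045.0337
5. ⊥bis P4·P3 via (57.24,20.77): [(43.6586, 25.3609) (49.2958, 0) (85, 0) (85, 11.3863)]  |A|=688.1084
6. ⊥bis P4·P5 via (51.83,14.215): [(45.8064, 24.6349) (60.0475, 0) (85, 0) (85, 11.3863)]  |A|=530.4866
7. canonical 4-gon: [(45.8064, 24.6349) (60.0475, 0) (85, 0) (85, 11.3863)]
8. shoelace: 530.4866

Area of P4's cell: 530.4866 (4 vertices)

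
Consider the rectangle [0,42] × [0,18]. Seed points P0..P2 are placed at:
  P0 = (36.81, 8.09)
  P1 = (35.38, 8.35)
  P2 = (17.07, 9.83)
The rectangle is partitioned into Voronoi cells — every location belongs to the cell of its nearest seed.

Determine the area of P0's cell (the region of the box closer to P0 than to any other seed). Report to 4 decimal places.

1. box [0,42]×[0,18]: [(0, 0) (42, 0) (42, 18) (0, 18)]
2. ⊥bis P0·P1 via (36.095,8.22): [(34.6005, 0) (42, 0) (42, 18) (37.8732, 18)]  |A|=103.7373
3. ⊥bis P0·P2 via (26.94,8.96): [(34.6005, 0) (42, 0) (42, 18) (37.8732, 18)]  |A|=103.7373
4. canonical 4-gon: [(34.6005, 0) (42, 0) (42, 18) (37.8732, 18)]
5. shoelace: 103.7373

Area of P0's cell: 103.7373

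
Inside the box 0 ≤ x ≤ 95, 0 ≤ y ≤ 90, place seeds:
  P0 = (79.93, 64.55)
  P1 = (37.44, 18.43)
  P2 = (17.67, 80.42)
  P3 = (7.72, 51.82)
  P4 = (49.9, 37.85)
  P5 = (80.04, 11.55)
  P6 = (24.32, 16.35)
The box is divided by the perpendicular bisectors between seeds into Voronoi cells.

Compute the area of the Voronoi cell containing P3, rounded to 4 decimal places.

1. box [0,95]×[0,90]: [(0, 0) (95, 0) (95, 90) (0, 90)]
2. ⊥bis P3·P0 via (43.825,58.185): [(0, 0) (54.0825, 0) (38.2163, 90) (0, 90)]  |A|=4153.4462
3. ⊥bis P3·P1 via (22.58,35.125): [(0, 15.0268) (44.4574, 54.5978) (38.2163, 90) (0, 90)]  |A|=2343.0265
4. ⊥bis P3·P2 via (12.695,66.12): [(0, 70.5366) (0, 15.0268) (44.4574, 54.5978) (44.3687, 55.1006)]  |A|=1244.3814
5. ⊥bis P3·P4 via (28.81,44.835): [(33.4662, 58.8936) (0, 70.5366) (0, 15.0268) (26.854, 38.9292)]  |A|=1117.8896
6. ⊥bis P3·P5 via (43.88,31.685): [(33.4662, 58.8936) (0, 70.5366) (0, 15.0268) (26.854, 38.9292)]  |A|=1117.8896
7. ⊥bis P3·P6 via (16.02,34.085): [(26.9426, 39.1968) (33.4662, 58.8936) (0, 70.5366) (0, 26.5876)]  |A|=959.6172
8. canonical 4-gon: [(26.9426, 39.1968) (33.4662, 58.8936) (0, 70.5366) (0, 26.5876)]
9. shoelace: 959.6172

Area of P3's cell: 959.6172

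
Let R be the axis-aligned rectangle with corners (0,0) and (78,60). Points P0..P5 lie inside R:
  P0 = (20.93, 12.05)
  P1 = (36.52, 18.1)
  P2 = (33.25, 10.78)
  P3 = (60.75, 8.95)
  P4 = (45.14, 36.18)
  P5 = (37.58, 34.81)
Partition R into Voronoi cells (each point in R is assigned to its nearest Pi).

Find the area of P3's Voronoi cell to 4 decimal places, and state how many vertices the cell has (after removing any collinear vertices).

Area of P3's cell: 848.6253 (5 vertices)

1. box [0,78]×[0,60]: [(0, 0) (78, 0) (78, 60) (0, 60)]
2. ⊥bis P3·P0 via (40.84,10.5): [(40.0226, 0) (78, 0) (78, 60) (44.6936, 60)]  |A|=2138.5151
3. ⊥bis P3·P1 via (48.635,13.525): [(43.5275, 0) (78, 0) (78, 60) (66.1854, 60)]  |A|=1388.6117
4. ⊥bis P3·P2 via (47,9.865): [(46.9459, 9.0521) (46.3435, 0) (78, 0) (78, 60) (66.1854, 60)]  |A|=1375.8664
5. ⊥bis P3·P4 via (52.945,22.565): [(51.8012, 21.9093) (46.9459, 9.0521) (46.3435, 0) (78, 0) (78, 36.9281)]  |A|=848.6253
6. ⊥bis P3·P5 via (49.165,21.88): [(51.8012, 21.9093) (46.9459, 9.0521) (46.3435, 0) (78, 0) (78, 36.9281)]  |A|=848.6253
7. canonical 5-gon: [(51.8012, 21.9093) (46.9459, 9.0521) (46.3435, 0) (78, 0) (78, 36.9281)]
8. shoelace: 848.6253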